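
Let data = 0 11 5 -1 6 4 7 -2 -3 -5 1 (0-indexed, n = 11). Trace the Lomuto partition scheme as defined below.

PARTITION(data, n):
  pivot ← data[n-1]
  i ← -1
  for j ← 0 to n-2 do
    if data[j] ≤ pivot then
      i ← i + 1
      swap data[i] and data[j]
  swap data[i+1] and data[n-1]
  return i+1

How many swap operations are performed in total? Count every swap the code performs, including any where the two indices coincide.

pivot = data[10] = 1; i = -1
j=0: data[0]=0 ≤ 1 → i=0, swap data[0],data[0] (no change) → 0 11 5 -1 6 4 7 -2 -3 -5 1
j=1: data[1]=11 > 1 → no swap
j=2: data[2]=5 > 1 → no swap
j=3: data[3]=-1 ≤ 1 → i=1, swap data[1],data[3] → 0 -1 5 11 6 4 7 -2 -3 -5 1
j=4: data[4]=6 > 1 → no swap
j=5: data[5]=4 > 1 → no swap
j=6: data[6]=7 > 1 → no swap
j=7: data[7]=-2 ≤ 1 → i=2, swap data[2],data[7] → 0 -1 -2 11 6 4 7 5 -3 -5 1
j=8: data[8]=-3 ≤ 1 → i=3, swap data[3],data[8] → 0 -1 -2 -3 6 4 7 5 11 -5 1
j=9: data[9]=-5 ≤ 1 → i=4, swap data[4],data[9] → 0 -1 -2 -3 -5 4 7 5 11 6 1
final swap data[5],data[10] → 0 -1 -2 -3 -5 1 7 5 11 6 4; return 5

6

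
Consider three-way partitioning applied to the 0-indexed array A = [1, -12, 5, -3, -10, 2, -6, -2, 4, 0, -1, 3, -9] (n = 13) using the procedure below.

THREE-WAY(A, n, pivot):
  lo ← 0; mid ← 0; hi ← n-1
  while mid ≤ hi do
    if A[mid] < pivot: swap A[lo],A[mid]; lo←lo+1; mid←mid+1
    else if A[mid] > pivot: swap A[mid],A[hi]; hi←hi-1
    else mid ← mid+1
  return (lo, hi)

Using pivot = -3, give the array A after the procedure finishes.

pivot = -3; lo=0, mid=0, hi=12
A[mid]=1>-3: swap A[0],A[12]; hi=11 → [-9, -12, 5, -3, -10, 2, -6, -2, 4, 0, -1, 3, 1]
A[mid]=-9<-3: swap A[0],A[0]; lo=1,mid=1 → [-9, -12, 5, -3, -10, 2, -6, -2, 4, 0, -1, 3, 1]
A[mid]=-12<-3: swap A[1],A[1]; lo=2,mid=2 → [-9, -12, 5, -3, -10, 2, -6, -2, 4, 0, -1, 3, 1]
A[mid]=5>-3: swap A[2],A[11]; hi=10 → [-9, -12, 3, -3, -10, 2, -6, -2, 4, 0, -1, 5, 1]
A[mid]=3>-3: swap A[2],A[10]; hi=9 → [-9, -12, -1, -3, -10, 2, -6, -2, 4, 0, 3, 5, 1]
A[mid]=-1>-3: swap A[2],A[9]; hi=8 → [-9, -12, 0, -3, -10, 2, -6, -2, 4, -1, 3, 5, 1]
A[mid]=0>-3: swap A[2],A[8]; hi=7 → [-9, -12, 4, -3, -10, 2, -6, -2, 0, -1, 3, 5, 1]
A[mid]=4>-3: swap A[2],A[7]; hi=6 → [-9, -12, -2, -3, -10, 2, -6, 4, 0, -1, 3, 5, 1]
A[mid]=-2>-3: swap A[2],A[6]; hi=5 → [-9, -12, -6, -3, -10, 2, -2, 4, 0, -1, 3, 5, 1]
A[mid]=-6<-3: swap A[2],A[2]; lo=3,mid=3 → [-9, -12, -6, -3, -10, 2, -2, 4, 0, -1, 3, 5, 1]
A[mid]=-3=-3: mid=4
A[mid]=-10<-3: swap A[3],A[4]; lo=4,mid=5 → [-9, -12, -6, -10, -3, 2, -2, 4, 0, -1, 3, 5, 1]
A[mid]=2>-3: swap A[5],A[5]; hi=4 → [-9, -12, -6, -10, -3, 2, -2, 4, 0, -1, 3, 5, 1]
end: lo=4, hi=4; A = [-9, -12, -6, -10, -3, 2, -2, 4, 0, -1, 3, 5, 1]

[-9, -12, -6, -10, -3, 2, -2, 4, 0, -1, 3, 5, 1]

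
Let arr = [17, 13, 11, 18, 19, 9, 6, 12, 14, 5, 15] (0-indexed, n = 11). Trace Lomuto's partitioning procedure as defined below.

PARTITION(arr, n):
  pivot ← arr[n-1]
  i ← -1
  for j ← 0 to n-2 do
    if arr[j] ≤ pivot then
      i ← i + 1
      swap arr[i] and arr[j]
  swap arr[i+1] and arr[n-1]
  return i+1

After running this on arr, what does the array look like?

pivot = arr[10] = 15; i = -1
j=0: arr[0]=17 > 15 → no swap
j=1: arr[1]=13 ≤ 15 → i=0, swap arr[0],arr[1] → [13, 17, 11, 18, 19, 9, 6, 12, 14, 5, 15]
j=2: arr[2]=11 ≤ 15 → i=1, swap arr[1],arr[2] → [13, 11, 17, 18, 19, 9, 6, 12, 14, 5, 15]
j=3: arr[3]=18 > 15 → no swap
j=4: arr[4]=19 > 15 → no swap
j=5: arr[5]=9 ≤ 15 → i=2, swap arr[2],arr[5] → [13, 11, 9, 18, 19, 17, 6, 12, 14, 5, 15]
j=6: arr[6]=6 ≤ 15 → i=3, swap arr[3],arr[6] → [13, 11, 9, 6, 19, 17, 18, 12, 14, 5, 15]
j=7: arr[7]=12 ≤ 15 → i=4, swap arr[4],arr[7] → [13, 11, 9, 6, 12, 17, 18, 19, 14, 5, 15]
j=8: arr[8]=14 ≤ 15 → i=5, swap arr[5],arr[8] → [13, 11, 9, 6, 12, 14, 18, 19, 17, 5, 15]
j=9: arr[9]=5 ≤ 15 → i=6, swap arr[6],arr[9] → [13, 11, 9, 6, 12, 14, 5, 19, 17, 18, 15]
final swap arr[7],arr[10] → [13, 11, 9, 6, 12, 14, 5, 15, 17, 18, 19]; return 7

[13, 11, 9, 6, 12, 14, 5, 15, 17, 18, 19]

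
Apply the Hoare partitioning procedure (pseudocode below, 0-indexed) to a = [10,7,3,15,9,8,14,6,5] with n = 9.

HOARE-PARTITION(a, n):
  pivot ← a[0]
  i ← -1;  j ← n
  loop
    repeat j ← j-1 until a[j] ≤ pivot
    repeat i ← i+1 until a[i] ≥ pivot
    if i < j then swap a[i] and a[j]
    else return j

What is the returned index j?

5

pivot = a[0] = 10; i = -1, j = 9
j→8 (a[8]=5≤10), i→0 (a[0]=10≥10); i<j, swap → [5,7,3,15,9,8,14,6,10]
j→7 (a[7]=6≤10), i→3 (a[3]=15≥10); i<j, swap → [5,7,3,6,9,8,14,15,10]
j→5, i→6; i≥j, return j=5. a = [5,7,3,6,9,8,14,15,10]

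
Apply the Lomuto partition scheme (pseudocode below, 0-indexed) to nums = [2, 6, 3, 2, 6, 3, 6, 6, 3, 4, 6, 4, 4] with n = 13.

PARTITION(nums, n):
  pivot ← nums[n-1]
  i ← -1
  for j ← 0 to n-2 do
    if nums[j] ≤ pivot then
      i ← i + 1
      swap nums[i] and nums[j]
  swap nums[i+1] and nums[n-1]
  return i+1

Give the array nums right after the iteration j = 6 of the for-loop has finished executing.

pivot=4, i=-1
j=0: 2≤4, i=0, swap(0,0) ⇒ [2, 6, 3, 2, 6, 3, 6, 6, 3, 4, 6, 4, 4]
j=1: 6>4, skip
j=2: 3≤4, i=1, swap(1,2) ⇒ [2, 3, 6, 2, 6, 3, 6, 6, 3, 4, 6, 4, 4]
j=3: 2≤4, i=2, swap(2,3) ⇒ [2, 3, 2, 6, 6, 3, 6, 6, 3, 4, 6, 4, 4]
j=4: 6>4, skip
j=5: 3≤4, i=3, swap(3,5) ⇒ [2, 3, 2, 3, 6, 6, 6, 6, 3, 4, 6, 4, 4]
j=6: 6>4, skip
(after j=6) nums = [2, 3, 2, 3, 6, 6, 6, 6, 3, 4, 6, 4, 4]

[2, 3, 2, 3, 6, 6, 6, 6, 3, 4, 6, 4, 4]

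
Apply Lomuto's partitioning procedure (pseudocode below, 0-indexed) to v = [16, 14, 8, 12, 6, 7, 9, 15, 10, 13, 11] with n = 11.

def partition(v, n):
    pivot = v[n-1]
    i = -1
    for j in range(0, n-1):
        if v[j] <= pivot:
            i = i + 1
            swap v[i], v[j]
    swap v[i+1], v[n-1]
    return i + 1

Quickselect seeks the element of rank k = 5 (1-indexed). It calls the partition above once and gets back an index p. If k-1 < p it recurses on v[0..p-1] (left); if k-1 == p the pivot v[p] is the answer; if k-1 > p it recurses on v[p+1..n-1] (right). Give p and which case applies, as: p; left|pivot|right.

pivot=11, i=-1
j=0: 16>11, skip
j=1: 14>11, skip
j=2: 8≤11, i=0, swap(0,2) ⇒ [8, 14, 16, 12, 6, 7, 9, 15, 10, 13, 11]
j=3: 12>11, skip
j=4: 6≤11, i=1, swap(1,4) ⇒ [8, 6, 16, 12, 14, 7, 9, 15, 10, 13, 11]
j=5: 7≤11, i=2, swap(2,5) ⇒ [8, 6, 7, 12, 14, 16, 9, 15, 10, 13, 11]
j=6: 9≤11, i=3, swap(3,6) ⇒ [8, 6, 7, 9, 14, 16, 12, 15, 10, 13, 11]
j=7: 15>11, skip
j=8: 10≤11, i=4, swap(4,8) ⇒ [8, 6, 7, 9, 10, 16, 12, 15, 14, 13, 11]
j=9: 13>11, skip
swap(5,10) ⇒ [8, 6, 7, 9, 10, 11, 12, 15, 14, 13, 16]; return 5
p = 5; k-1 = 4 < 5 ⇒ left

5; left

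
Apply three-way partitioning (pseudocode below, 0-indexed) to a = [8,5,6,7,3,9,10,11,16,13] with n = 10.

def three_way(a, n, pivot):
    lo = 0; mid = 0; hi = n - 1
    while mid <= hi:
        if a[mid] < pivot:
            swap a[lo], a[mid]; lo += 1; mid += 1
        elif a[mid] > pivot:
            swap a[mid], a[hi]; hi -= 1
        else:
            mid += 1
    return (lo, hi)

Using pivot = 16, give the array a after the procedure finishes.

lo=0 mid=0 hi=9
8<16: swap(0,0), lo=1 mid=1 ⇒ [8,5,6,7,3,9,10,11,16,13]
5<16: swap(1,1), lo=2 mid=2 ⇒ [8,5,6,7,3,9,10,11,16,13]
6<16: swap(2,2), lo=3 mid=3 ⇒ [8,5,6,7,3,9,10,11,16,13]
7<16: swap(3,3), lo=4 mid=4 ⇒ [8,5,6,7,3,9,10,11,16,13]
3<16: swap(4,4), lo=5 mid=5 ⇒ [8,5,6,7,3,9,10,11,16,13]
9<16: swap(5,5), lo=6 mid=6 ⇒ [8,5,6,7,3,9,10,11,16,13]
10<16: swap(6,6), lo=7 mid=7 ⇒ [8,5,6,7,3,9,10,11,16,13]
11<16: swap(7,7), lo=8 mid=8 ⇒ [8,5,6,7,3,9,10,11,16,13]
16=16: mid=9
13<16: swap(8,9), lo=9 mid=10 ⇒ [8,5,6,7,3,9,10,11,13,16]
done. lo=9 hi=9; a=[8,5,6,7,3,9,10,11,13,16]

[8,5,6,7,3,9,10,11,13,16]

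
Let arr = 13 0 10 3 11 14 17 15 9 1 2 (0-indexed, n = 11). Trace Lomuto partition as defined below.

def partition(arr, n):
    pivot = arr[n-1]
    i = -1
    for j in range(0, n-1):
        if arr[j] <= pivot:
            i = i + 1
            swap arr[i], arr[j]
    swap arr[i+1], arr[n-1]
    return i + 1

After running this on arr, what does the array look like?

pivot = arr[10] = 2; i = -1
j=0: arr[0]=13 > 2 → no swap
j=1: arr[1]=0 ≤ 2 → i=0, swap arr[0],arr[1] → 0 13 10 3 11 14 17 15 9 1 2
j=2: arr[2]=10 > 2 → no swap
j=3: arr[3]=3 > 2 → no swap
j=4: arr[4]=11 > 2 → no swap
j=5: arr[5]=14 > 2 → no swap
j=6: arr[6]=17 > 2 → no swap
j=7: arr[7]=15 > 2 → no swap
j=8: arr[8]=9 > 2 → no swap
j=9: arr[9]=1 ≤ 2 → i=1, swap arr[1],arr[9] → 0 1 10 3 11 14 17 15 9 13 2
final swap arr[2],arr[10] → 0 1 2 3 11 14 17 15 9 13 10; return 2

0 1 2 3 11 14 17 15 9 13 10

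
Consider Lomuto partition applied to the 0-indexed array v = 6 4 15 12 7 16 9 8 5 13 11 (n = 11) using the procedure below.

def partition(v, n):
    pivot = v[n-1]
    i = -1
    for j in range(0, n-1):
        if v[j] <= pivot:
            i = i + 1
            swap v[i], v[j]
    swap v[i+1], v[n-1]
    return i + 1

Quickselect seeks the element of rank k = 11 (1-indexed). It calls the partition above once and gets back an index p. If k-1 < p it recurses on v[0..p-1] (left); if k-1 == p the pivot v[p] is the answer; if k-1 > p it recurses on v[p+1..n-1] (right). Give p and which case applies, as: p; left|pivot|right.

6; right

pivot=11, i=-1
j=0: 6≤11, i=0, swap(0,0) ⇒ 6 4 15 12 7 16 9 8 5 13 11
j=1: 4≤11, i=1, swap(1,1) ⇒ 6 4 15 12 7 16 9 8 5 13 11
j=2: 15>11, skip
j=3: 12>11, skip
j=4: 7≤11, i=2, swap(2,4) ⇒ 6 4 7 12 15 16 9 8 5 13 11
j=5: 16>11, skip
j=6: 9≤11, i=3, swap(3,6) ⇒ 6 4 7 9 15 16 12 8 5 13 11
j=7: 8≤11, i=4, swap(4,7) ⇒ 6 4 7 9 8 16 12 15 5 13 11
j=8: 5≤11, i=5, swap(5,8) ⇒ 6 4 7 9 8 5 12 15 16 13 11
j=9: 13>11, skip
swap(6,10) ⇒ 6 4 7 9 8 5 11 15 16 13 12; return 6
p = 6; k-1 = 10 > 6 ⇒ right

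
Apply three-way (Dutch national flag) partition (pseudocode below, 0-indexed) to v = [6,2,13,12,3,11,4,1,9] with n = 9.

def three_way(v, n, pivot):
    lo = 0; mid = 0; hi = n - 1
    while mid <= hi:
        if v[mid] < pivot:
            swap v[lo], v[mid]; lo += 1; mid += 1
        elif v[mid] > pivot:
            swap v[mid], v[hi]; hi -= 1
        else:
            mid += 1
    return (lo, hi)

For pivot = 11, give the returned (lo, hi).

pivot = 11; lo=0, mid=0, hi=8
v[mid]=6<11: swap v[0],v[0]; lo=1,mid=1 → [6,2,13,12,3,11,4,1,9]
v[mid]=2<11: swap v[1],v[1]; lo=2,mid=2 → [6,2,13,12,3,11,4,1,9]
v[mid]=13>11: swap v[2],v[8]; hi=7 → [6,2,9,12,3,11,4,1,13]
v[mid]=9<11: swap v[2],v[2]; lo=3,mid=3 → [6,2,9,12,3,11,4,1,13]
v[mid]=12>11: swap v[3],v[7]; hi=6 → [6,2,9,1,3,11,4,12,13]
v[mid]=1<11: swap v[3],v[3]; lo=4,mid=4 → [6,2,9,1,3,11,4,12,13]
v[mid]=3<11: swap v[4],v[4]; lo=5,mid=5 → [6,2,9,1,3,11,4,12,13]
v[mid]=11=11: mid=6
v[mid]=4<11: swap v[5],v[6]; lo=6,mid=7 → [6,2,9,1,3,4,11,12,13]
end: lo=6, hi=6; v = [6,2,9,1,3,4,11,12,13]

(6, 6)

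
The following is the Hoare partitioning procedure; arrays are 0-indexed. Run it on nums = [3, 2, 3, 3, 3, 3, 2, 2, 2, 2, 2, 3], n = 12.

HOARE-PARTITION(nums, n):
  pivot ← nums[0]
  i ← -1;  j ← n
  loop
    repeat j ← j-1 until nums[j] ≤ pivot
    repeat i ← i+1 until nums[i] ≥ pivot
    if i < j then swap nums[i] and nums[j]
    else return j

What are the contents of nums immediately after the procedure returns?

[3, 2, 2, 2, 2, 2, 2, 3, 3, 3, 3, 3]

pivot=3
j stops at 11 (3), i stops at 0 (3); swap ⇒ [3, 2, 3, 3, 3, 3, 2, 2, 2, 2, 2, 3]
j stops at 10 (2), i stops at 2 (3); swap ⇒ [3, 2, 2, 3, 3, 3, 2, 2, 2, 2, 3, 3]
j stops at 9 (2), i stops at 3 (3); swap ⇒ [3, 2, 2, 2, 3, 3, 2, 2, 2, 3, 3, 3]
j stops at 8 (2), i stops at 4 (3); swap ⇒ [3, 2, 2, 2, 2, 3, 2, 2, 3, 3, 3, 3]
j stops at 7 (2), i stops at 5 (3); swap ⇒ [3, 2, 2, 2, 2, 2, 2, 3, 3, 3, 3, 3]
j stops at 6, i stops at 7; i≥j ⇒ return 6. nums=[3, 2, 2, 2, 2, 2, 2, 3, 3, 3, 3, 3]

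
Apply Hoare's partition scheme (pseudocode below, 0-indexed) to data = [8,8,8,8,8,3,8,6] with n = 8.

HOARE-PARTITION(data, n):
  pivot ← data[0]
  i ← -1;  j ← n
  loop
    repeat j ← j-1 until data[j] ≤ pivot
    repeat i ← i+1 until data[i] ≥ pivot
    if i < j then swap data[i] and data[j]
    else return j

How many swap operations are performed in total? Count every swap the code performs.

pivot=8
j stops at 7 (6), i stops at 0 (8); swap ⇒ [6,8,8,8,8,3,8,8]
j stops at 6 (8), i stops at 1 (8); swap ⇒ [6,8,8,8,8,3,8,8]
j stops at 5 (3), i stops at 2 (8); swap ⇒ [6,8,3,8,8,8,8,8]
j stops at 4 (8), i stops at 3 (8); swap ⇒ [6,8,3,8,8,8,8,8]
j stops at 3, i stops at 4; i≥j ⇒ return 3. data=[6,8,3,8,8,8,8,8]

4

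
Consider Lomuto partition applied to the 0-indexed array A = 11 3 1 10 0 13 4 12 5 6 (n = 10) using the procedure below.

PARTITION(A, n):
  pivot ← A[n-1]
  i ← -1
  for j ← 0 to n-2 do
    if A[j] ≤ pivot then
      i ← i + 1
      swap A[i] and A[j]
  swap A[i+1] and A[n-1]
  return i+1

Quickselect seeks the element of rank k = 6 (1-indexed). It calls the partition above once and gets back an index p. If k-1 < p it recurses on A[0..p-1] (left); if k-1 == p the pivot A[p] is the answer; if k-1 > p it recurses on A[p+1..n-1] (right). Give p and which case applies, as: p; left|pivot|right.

pivot=6, i=-1
j=0: 11>6, skip
j=1: 3≤6, i=0, swap(0,1) ⇒ 3 11 1 10 0 13 4 12 5 6
j=2: 1≤6, i=1, swap(1,2) ⇒ 3 1 11 10 0 13 4 12 5 6
j=3: 10>6, skip
j=4: 0≤6, i=2, swap(2,4) ⇒ 3 1 0 10 11 13 4 12 5 6
j=5: 13>6, skip
j=6: 4≤6, i=3, swap(3,6) ⇒ 3 1 0 4 11 13 10 12 5 6
j=7: 12>6, skip
j=8: 5≤6, i=4, swap(4,8) ⇒ 3 1 0 4 5 13 10 12 11 6
swap(5,9) ⇒ 3 1 0 4 5 6 10 12 11 13; return 5
p = 5; k-1 = 5 == 5 ⇒ pivot

5; pivot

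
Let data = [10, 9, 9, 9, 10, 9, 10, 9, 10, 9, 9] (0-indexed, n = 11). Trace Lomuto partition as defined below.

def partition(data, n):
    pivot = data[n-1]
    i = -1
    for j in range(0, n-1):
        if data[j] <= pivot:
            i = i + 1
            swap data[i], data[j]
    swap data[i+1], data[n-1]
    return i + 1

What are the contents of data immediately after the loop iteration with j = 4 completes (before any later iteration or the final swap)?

pivot=9, i=-1
j=0: 10>9, skip
j=1: 9≤9, i=0, swap(0,1) ⇒ [9, 10, 9, 9, 10, 9, 10, 9, 10, 9, 9]
j=2: 9≤9, i=1, swap(1,2) ⇒ [9, 9, 10, 9, 10, 9, 10, 9, 10, 9, 9]
j=3: 9≤9, i=2, swap(2,3) ⇒ [9, 9, 9, 10, 10, 9, 10, 9, 10, 9, 9]
j=4: 10>9, skip
(after j=4) data = [9, 9, 9, 10, 10, 9, 10, 9, 10, 9, 9]

[9, 9, 9, 10, 10, 9, 10, 9, 10, 9, 9]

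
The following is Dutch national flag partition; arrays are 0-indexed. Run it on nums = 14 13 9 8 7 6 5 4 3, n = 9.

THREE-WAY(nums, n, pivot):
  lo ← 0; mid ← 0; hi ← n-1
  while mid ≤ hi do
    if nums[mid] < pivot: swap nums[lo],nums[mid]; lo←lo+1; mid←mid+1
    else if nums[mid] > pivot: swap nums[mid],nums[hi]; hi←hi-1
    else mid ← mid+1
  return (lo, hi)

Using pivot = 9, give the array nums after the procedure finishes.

pivot = 9; lo=0, mid=0, hi=8
nums[mid]=14>9: swap nums[0],nums[8]; hi=7 → 3 13 9 8 7 6 5 4 14
nums[mid]=3<9: swap nums[0],nums[0]; lo=1,mid=1 → 3 13 9 8 7 6 5 4 14
nums[mid]=13>9: swap nums[1],nums[7]; hi=6 → 3 4 9 8 7 6 5 13 14
nums[mid]=4<9: swap nums[1],nums[1]; lo=2,mid=2 → 3 4 9 8 7 6 5 13 14
nums[mid]=9=9: mid=3
nums[mid]=8<9: swap nums[2],nums[3]; lo=3,mid=4 → 3 4 8 9 7 6 5 13 14
nums[mid]=7<9: swap nums[3],nums[4]; lo=4,mid=5 → 3 4 8 7 9 6 5 13 14
nums[mid]=6<9: swap nums[4],nums[5]; lo=5,mid=6 → 3 4 8 7 6 9 5 13 14
nums[mid]=5<9: swap nums[5],nums[6]; lo=6,mid=7 → 3 4 8 7 6 5 9 13 14
end: lo=6, hi=6; nums = 3 4 8 7 6 5 9 13 14

3 4 8 7 6 5 9 13 14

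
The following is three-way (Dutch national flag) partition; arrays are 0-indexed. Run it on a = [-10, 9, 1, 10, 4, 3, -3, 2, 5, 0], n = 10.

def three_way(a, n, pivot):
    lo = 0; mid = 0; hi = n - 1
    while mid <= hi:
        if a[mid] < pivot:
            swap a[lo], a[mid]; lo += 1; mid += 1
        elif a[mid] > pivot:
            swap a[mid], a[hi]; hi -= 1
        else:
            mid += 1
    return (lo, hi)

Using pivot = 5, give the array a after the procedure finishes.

[-10, 0, 1, 4, 3, -3, 2, 5, 10, 9]

pivot = 5; lo=0, mid=0, hi=9
a[mid]=-10<5: swap a[0],a[0]; lo=1,mid=1 → [-10, 9, 1, 10, 4, 3, -3, 2, 5, 0]
a[mid]=9>5: swap a[1],a[9]; hi=8 → [-10, 0, 1, 10, 4, 3, -3, 2, 5, 9]
a[mid]=0<5: swap a[1],a[1]; lo=2,mid=2 → [-10, 0, 1, 10, 4, 3, -3, 2, 5, 9]
a[mid]=1<5: swap a[2],a[2]; lo=3,mid=3 → [-10, 0, 1, 10, 4, 3, -3, 2, 5, 9]
a[mid]=10>5: swap a[3],a[8]; hi=7 → [-10, 0, 1, 5, 4, 3, -3, 2, 10, 9]
a[mid]=5=5: mid=4
a[mid]=4<5: swap a[3],a[4]; lo=4,mid=5 → [-10, 0, 1, 4, 5, 3, -3, 2, 10, 9]
a[mid]=3<5: swap a[4],a[5]; lo=5,mid=6 → [-10, 0, 1, 4, 3, 5, -3, 2, 10, 9]
a[mid]=-3<5: swap a[5],a[6]; lo=6,mid=7 → [-10, 0, 1, 4, 3, -3, 5, 2, 10, 9]
a[mid]=2<5: swap a[6],a[7]; lo=7,mid=8 → [-10, 0, 1, 4, 3, -3, 2, 5, 10, 9]
end: lo=7, hi=7; a = [-10, 0, 1, 4, 3, -3, 2, 5, 10, 9]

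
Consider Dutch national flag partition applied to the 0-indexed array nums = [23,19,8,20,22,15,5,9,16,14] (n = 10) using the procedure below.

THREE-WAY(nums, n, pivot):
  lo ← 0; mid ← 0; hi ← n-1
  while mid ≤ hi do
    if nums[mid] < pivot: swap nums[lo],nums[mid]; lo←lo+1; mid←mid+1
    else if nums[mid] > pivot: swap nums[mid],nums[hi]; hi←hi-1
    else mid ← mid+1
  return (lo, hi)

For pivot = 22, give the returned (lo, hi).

lo=0 mid=0 hi=9
23>22: swap(0,9), hi=8 ⇒ [14,19,8,20,22,15,5,9,16,23]
14<22: swap(0,0), lo=1 mid=1 ⇒ [14,19,8,20,22,15,5,9,16,23]
19<22: swap(1,1), lo=2 mid=2 ⇒ [14,19,8,20,22,15,5,9,16,23]
8<22: swap(2,2), lo=3 mid=3 ⇒ [14,19,8,20,22,15,5,9,16,23]
20<22: swap(3,3), lo=4 mid=4 ⇒ [14,19,8,20,22,15,5,9,16,23]
22=22: mid=5
15<22: swap(4,5), lo=5 mid=6 ⇒ [14,19,8,20,15,22,5,9,16,23]
5<22: swap(5,6), lo=6 mid=7 ⇒ [14,19,8,20,15,5,22,9,16,23]
9<22: swap(6,7), lo=7 mid=8 ⇒ [14,19,8,20,15,5,9,22,16,23]
16<22: swap(7,8), lo=8 mid=9 ⇒ [14,19,8,20,15,5,9,16,22,23]
done. lo=8 hi=8; nums=[14,19,8,20,15,5,9,16,22,23]

(8, 8)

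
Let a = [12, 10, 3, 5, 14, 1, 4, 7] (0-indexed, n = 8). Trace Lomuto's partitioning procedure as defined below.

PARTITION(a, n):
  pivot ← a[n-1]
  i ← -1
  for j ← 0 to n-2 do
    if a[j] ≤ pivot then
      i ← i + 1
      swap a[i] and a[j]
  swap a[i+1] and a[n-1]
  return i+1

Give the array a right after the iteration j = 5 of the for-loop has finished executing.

pivot=7, i=-1
j=0: 12>7, skip
j=1: 10>7, skip
j=2: 3≤7, i=0, swap(0,2) ⇒ [3, 10, 12, 5, 14, 1, 4, 7]
j=3: 5≤7, i=1, swap(1,3) ⇒ [3, 5, 12, 10, 14, 1, 4, 7]
j=4: 14>7, skip
j=5: 1≤7, i=2, swap(2,5) ⇒ [3, 5, 1, 10, 14, 12, 4, 7]
(after j=5) a = [3, 5, 1, 10, 14, 12, 4, 7]

[3, 5, 1, 10, 14, 12, 4, 7]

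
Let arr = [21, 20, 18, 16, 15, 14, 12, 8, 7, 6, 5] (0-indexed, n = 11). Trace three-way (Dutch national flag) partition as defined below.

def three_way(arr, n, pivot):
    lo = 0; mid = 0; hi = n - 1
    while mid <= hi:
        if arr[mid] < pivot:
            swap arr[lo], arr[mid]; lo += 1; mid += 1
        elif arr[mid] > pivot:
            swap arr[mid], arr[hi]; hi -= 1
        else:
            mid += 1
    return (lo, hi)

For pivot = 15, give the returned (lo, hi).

pivot = 15; lo=0, mid=0, hi=10
arr[mid]=21>15: swap arr[0],arr[10]; hi=9 → [5, 20, 18, 16, 15, 14, 12, 8, 7, 6, 21]
arr[mid]=5<15: swap arr[0],arr[0]; lo=1,mid=1 → [5, 20, 18, 16, 15, 14, 12, 8, 7, 6, 21]
arr[mid]=20>15: swap arr[1],arr[9]; hi=8 → [5, 6, 18, 16, 15, 14, 12, 8, 7, 20, 21]
arr[mid]=6<15: swap arr[1],arr[1]; lo=2,mid=2 → [5, 6, 18, 16, 15, 14, 12, 8, 7, 20, 21]
arr[mid]=18>15: swap arr[2],arr[8]; hi=7 → [5, 6, 7, 16, 15, 14, 12, 8, 18, 20, 21]
arr[mid]=7<15: swap arr[2],arr[2]; lo=3,mid=3 → [5, 6, 7, 16, 15, 14, 12, 8, 18, 20, 21]
arr[mid]=16>15: swap arr[3],arr[7]; hi=6 → [5, 6, 7, 8, 15, 14, 12, 16, 18, 20, 21]
arr[mid]=8<15: swap arr[3],arr[3]; lo=4,mid=4 → [5, 6, 7, 8, 15, 14, 12, 16, 18, 20, 21]
arr[mid]=15=15: mid=5
arr[mid]=14<15: swap arr[4],arr[5]; lo=5,mid=6 → [5, 6, 7, 8, 14, 15, 12, 16, 18, 20, 21]
arr[mid]=12<15: swap arr[5],arr[6]; lo=6,mid=7 → [5, 6, 7, 8, 14, 12, 15, 16, 18, 20, 21]
end: lo=6, hi=6; arr = [5, 6, 7, 8, 14, 12, 15, 16, 18, 20, 21]

(6, 6)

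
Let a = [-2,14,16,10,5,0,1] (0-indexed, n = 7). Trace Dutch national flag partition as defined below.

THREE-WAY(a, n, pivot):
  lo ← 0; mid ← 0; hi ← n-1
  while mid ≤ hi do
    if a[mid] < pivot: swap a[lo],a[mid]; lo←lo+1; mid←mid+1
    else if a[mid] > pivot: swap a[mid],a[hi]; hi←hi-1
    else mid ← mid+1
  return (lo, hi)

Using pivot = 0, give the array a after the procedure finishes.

[-2,0,10,5,16,1,14]

pivot = 0; lo=0, mid=0, hi=6
a[mid]=-2<0: swap a[0],a[0]; lo=1,mid=1 → [-2,14,16,10,5,0,1]
a[mid]=14>0: swap a[1],a[6]; hi=5 → [-2,1,16,10,5,0,14]
a[mid]=1>0: swap a[1],a[5]; hi=4 → [-2,0,16,10,5,1,14]
a[mid]=0=0: mid=2
a[mid]=16>0: swap a[2],a[4]; hi=3 → [-2,0,5,10,16,1,14]
a[mid]=5>0: swap a[2],a[3]; hi=2 → [-2,0,10,5,16,1,14]
a[mid]=10>0: swap a[2],a[2]; hi=1 → [-2,0,10,5,16,1,14]
end: lo=1, hi=1; a = [-2,0,10,5,16,1,14]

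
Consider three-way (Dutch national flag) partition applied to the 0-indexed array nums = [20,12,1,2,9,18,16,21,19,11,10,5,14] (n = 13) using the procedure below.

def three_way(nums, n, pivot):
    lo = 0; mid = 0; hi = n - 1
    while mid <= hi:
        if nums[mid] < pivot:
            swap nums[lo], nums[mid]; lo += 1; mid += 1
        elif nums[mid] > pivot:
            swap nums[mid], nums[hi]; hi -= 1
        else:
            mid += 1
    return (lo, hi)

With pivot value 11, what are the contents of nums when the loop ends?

[5,10,1,2,9,11,21,19,16,18,12,14,20]

lo=0 mid=0 hi=12
20>11: swap(0,12), hi=11 ⇒ [14,12,1,2,9,18,16,21,19,11,10,5,20]
14>11: swap(0,11), hi=10 ⇒ [5,12,1,2,9,18,16,21,19,11,10,14,20]
5<11: swap(0,0), lo=1 mid=1 ⇒ [5,12,1,2,9,18,16,21,19,11,10,14,20]
12>11: swap(1,10), hi=9 ⇒ [5,10,1,2,9,18,16,21,19,11,12,14,20]
10<11: swap(1,1), lo=2 mid=2 ⇒ [5,10,1,2,9,18,16,21,19,11,12,14,20]
1<11: swap(2,2), lo=3 mid=3 ⇒ [5,10,1,2,9,18,16,21,19,11,12,14,20]
2<11: swap(3,3), lo=4 mid=4 ⇒ [5,10,1,2,9,18,16,21,19,11,12,14,20]
9<11: swap(4,4), lo=5 mid=5 ⇒ [5,10,1,2,9,18,16,21,19,11,12,14,20]
18>11: swap(5,9), hi=8 ⇒ [5,10,1,2,9,11,16,21,19,18,12,14,20]
11=11: mid=6
16>11: swap(6,8), hi=7 ⇒ [5,10,1,2,9,11,19,21,16,18,12,14,20]
19>11: swap(6,7), hi=6 ⇒ [5,10,1,2,9,11,21,19,16,18,12,14,20]
21>11: swap(6,6), hi=5 ⇒ [5,10,1,2,9,11,21,19,16,18,12,14,20]
done. lo=5 hi=5; nums=[5,10,1,2,9,11,21,19,16,18,12,14,20]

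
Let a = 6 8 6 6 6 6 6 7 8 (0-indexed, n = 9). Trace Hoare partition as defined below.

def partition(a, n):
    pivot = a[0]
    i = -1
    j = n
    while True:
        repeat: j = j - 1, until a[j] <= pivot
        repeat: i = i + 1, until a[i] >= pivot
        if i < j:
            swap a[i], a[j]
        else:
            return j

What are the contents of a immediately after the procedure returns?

pivot = a[0] = 6; i = -1, j = 9
j→6 (a[6]=6≤6), i→0 (a[0]=6≥6); i<j, swap → 6 8 6 6 6 6 6 7 8
j→5 (a[5]=6≤6), i→1 (a[1]=8≥6); i<j, swap → 6 6 6 6 6 8 6 7 8
j→4 (a[4]=6≤6), i→2 (a[2]=6≥6); i<j, swap → 6 6 6 6 6 8 6 7 8
j→3, i→3; i≥j, return j=3. a = 6 6 6 6 6 8 6 7 8

6 6 6 6 6 8 6 7 8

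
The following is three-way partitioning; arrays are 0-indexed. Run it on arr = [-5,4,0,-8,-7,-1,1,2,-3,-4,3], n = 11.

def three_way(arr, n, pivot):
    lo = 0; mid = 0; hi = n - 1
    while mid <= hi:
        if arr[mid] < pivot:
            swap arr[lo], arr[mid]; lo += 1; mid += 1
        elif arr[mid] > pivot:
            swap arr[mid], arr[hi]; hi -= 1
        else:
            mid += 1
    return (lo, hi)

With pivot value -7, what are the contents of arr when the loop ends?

[-8,-7,0,4,-1,1,2,-3,-4,3,-5]

pivot = -7; lo=0, mid=0, hi=10
arr[mid]=-5>-7: swap arr[0],arr[10]; hi=9 → [3,4,0,-8,-7,-1,1,2,-3,-4,-5]
arr[mid]=3>-7: swap arr[0],arr[9]; hi=8 → [-4,4,0,-8,-7,-1,1,2,-3,3,-5]
arr[mid]=-4>-7: swap arr[0],arr[8]; hi=7 → [-3,4,0,-8,-7,-1,1,2,-4,3,-5]
arr[mid]=-3>-7: swap arr[0],arr[7]; hi=6 → [2,4,0,-8,-7,-1,1,-3,-4,3,-5]
arr[mid]=2>-7: swap arr[0],arr[6]; hi=5 → [1,4,0,-8,-7,-1,2,-3,-4,3,-5]
arr[mid]=1>-7: swap arr[0],arr[5]; hi=4 → [-1,4,0,-8,-7,1,2,-3,-4,3,-5]
arr[mid]=-1>-7: swap arr[0],arr[4]; hi=3 → [-7,4,0,-8,-1,1,2,-3,-4,3,-5]
arr[mid]=-7=-7: mid=1
arr[mid]=4>-7: swap arr[1],arr[3]; hi=2 → [-7,-8,0,4,-1,1,2,-3,-4,3,-5]
arr[mid]=-8<-7: swap arr[0],arr[1]; lo=1,mid=2 → [-8,-7,0,4,-1,1,2,-3,-4,3,-5]
arr[mid]=0>-7: swap arr[2],arr[2]; hi=1 → [-8,-7,0,4,-1,1,2,-3,-4,3,-5]
end: lo=1, hi=1; arr = [-8,-7,0,4,-1,1,2,-3,-4,3,-5]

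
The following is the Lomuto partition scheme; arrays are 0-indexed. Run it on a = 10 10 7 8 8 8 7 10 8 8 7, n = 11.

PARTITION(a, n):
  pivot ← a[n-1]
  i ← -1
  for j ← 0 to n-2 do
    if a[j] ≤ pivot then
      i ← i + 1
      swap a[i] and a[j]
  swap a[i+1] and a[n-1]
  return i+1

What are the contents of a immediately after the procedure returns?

pivot = a[10] = 7; i = -1
j=0: a[0]=10 > 7 → no swap
j=1: a[1]=10 > 7 → no swap
j=2: a[2]=7 ≤ 7 → i=0, swap a[0],a[2] → 7 10 10 8 8 8 7 10 8 8 7
j=3: a[3]=8 > 7 → no swap
j=4: a[4]=8 > 7 → no swap
j=5: a[5]=8 > 7 → no swap
j=6: a[6]=7 ≤ 7 → i=1, swap a[1],a[6] → 7 7 10 8 8 8 10 10 8 8 7
j=7: a[7]=10 > 7 → no swap
j=8: a[8]=8 > 7 → no swap
j=9: a[9]=8 > 7 → no swap
final swap a[2],a[10] → 7 7 7 8 8 8 10 10 8 8 10; return 2

7 7 7 8 8 8 10 10 8 8 10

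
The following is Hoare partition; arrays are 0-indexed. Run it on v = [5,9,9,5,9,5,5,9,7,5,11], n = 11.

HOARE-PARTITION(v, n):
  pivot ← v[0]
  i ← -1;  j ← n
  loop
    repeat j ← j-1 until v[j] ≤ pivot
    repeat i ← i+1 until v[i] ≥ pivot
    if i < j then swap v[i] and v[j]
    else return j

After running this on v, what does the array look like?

pivot = v[0] = 5; i = -1, j = 11
j→9 (v[9]=5≤5), i→0 (v[0]=5≥5); i<j, swap → [5,9,9,5,9,5,5,9,7,5,11]
j→6 (v[6]=5≤5), i→1 (v[1]=9≥5); i<j, swap → [5,5,9,5,9,5,9,9,7,5,11]
j→5 (v[5]=5≤5), i→2 (v[2]=9≥5); i<j, swap → [5,5,5,5,9,9,9,9,7,5,11]
j→3, i→3; i≥j, return j=3. v = [5,5,5,5,9,9,9,9,7,5,11]

[5,5,5,5,9,9,9,9,7,5,11]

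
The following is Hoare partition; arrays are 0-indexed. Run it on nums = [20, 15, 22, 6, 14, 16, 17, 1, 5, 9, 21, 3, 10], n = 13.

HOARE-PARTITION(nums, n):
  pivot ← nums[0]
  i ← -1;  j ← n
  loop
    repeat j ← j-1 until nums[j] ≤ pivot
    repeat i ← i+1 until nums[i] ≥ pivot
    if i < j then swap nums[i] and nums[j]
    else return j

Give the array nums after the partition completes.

[10, 15, 3, 6, 14, 16, 17, 1, 5, 9, 21, 22, 20]

pivot = nums[0] = 20; i = -1, j = 13
j→12 (nums[12]=10≤20), i→0 (nums[0]=20≥20); i<j, swap → [10, 15, 22, 6, 14, 16, 17, 1, 5, 9, 21, 3, 20]
j→11 (nums[11]=3≤20), i→2 (nums[2]=22≥20); i<j, swap → [10, 15, 3, 6, 14, 16, 17, 1, 5, 9, 21, 22, 20]
j→9, i→10; i≥j, return j=9. nums = [10, 15, 3, 6, 14, 16, 17, 1, 5, 9, 21, 22, 20]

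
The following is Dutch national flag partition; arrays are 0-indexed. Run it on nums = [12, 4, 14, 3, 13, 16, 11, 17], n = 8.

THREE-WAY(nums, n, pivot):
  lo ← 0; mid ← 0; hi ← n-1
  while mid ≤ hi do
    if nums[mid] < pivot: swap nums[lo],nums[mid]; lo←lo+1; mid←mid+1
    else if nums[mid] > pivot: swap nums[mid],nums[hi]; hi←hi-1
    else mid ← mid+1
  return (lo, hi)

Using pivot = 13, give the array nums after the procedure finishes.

[12, 4, 11, 3, 13, 16, 17, 14]

lo=0 mid=0 hi=7
12<13: swap(0,0), lo=1 mid=1 ⇒ [12, 4, 14, 3, 13, 16, 11, 17]
4<13: swap(1,1), lo=2 mid=2 ⇒ [12, 4, 14, 3, 13, 16, 11, 17]
14>13: swap(2,7), hi=6 ⇒ [12, 4, 17, 3, 13, 16, 11, 14]
17>13: swap(2,6), hi=5 ⇒ [12, 4, 11, 3, 13, 16, 17, 14]
11<13: swap(2,2), lo=3 mid=3 ⇒ [12, 4, 11, 3, 13, 16, 17, 14]
3<13: swap(3,3), lo=4 mid=4 ⇒ [12, 4, 11, 3, 13, 16, 17, 14]
13=13: mid=5
16>13: swap(5,5), hi=4 ⇒ [12, 4, 11, 3, 13, 16, 17, 14]
done. lo=4 hi=4; nums=[12, 4, 11, 3, 13, 16, 17, 14]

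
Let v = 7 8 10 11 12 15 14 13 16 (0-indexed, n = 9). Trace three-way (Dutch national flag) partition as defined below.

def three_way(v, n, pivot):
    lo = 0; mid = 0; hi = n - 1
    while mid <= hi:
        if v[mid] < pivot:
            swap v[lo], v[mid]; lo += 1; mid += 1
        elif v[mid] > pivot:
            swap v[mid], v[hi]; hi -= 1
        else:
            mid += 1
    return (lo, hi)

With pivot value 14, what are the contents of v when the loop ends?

7 8 10 11 12 13 14 16 15

pivot = 14; lo=0, mid=0, hi=8
v[mid]=7<14: swap v[0],v[0]; lo=1,mid=1 → 7 8 10 11 12 15 14 13 16
v[mid]=8<14: swap v[1],v[1]; lo=2,mid=2 → 7 8 10 11 12 15 14 13 16
v[mid]=10<14: swap v[2],v[2]; lo=3,mid=3 → 7 8 10 11 12 15 14 13 16
v[mid]=11<14: swap v[3],v[3]; lo=4,mid=4 → 7 8 10 11 12 15 14 13 16
v[mid]=12<14: swap v[4],v[4]; lo=5,mid=5 → 7 8 10 11 12 15 14 13 16
v[mid]=15>14: swap v[5],v[8]; hi=7 → 7 8 10 11 12 16 14 13 15
v[mid]=16>14: swap v[5],v[7]; hi=6 → 7 8 10 11 12 13 14 16 15
v[mid]=13<14: swap v[5],v[5]; lo=6,mid=6 → 7 8 10 11 12 13 14 16 15
v[mid]=14=14: mid=7
end: lo=6, hi=6; v = 7 8 10 11 12 13 14 16 15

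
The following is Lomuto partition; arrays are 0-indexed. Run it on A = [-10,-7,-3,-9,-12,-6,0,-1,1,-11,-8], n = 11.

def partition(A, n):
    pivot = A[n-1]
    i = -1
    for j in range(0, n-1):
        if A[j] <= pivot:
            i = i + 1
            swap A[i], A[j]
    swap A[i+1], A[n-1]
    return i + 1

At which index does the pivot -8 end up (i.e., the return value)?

pivot = A[10] = -8; i = -1
j=0: A[0]=-10 ≤ -8 → i=0, swap A[0],A[0] (no change) → [-10,-7,-3,-9,-12,-6,0,-1,1,-11,-8]
j=1: A[1]=-7 > -8 → no swap
j=2: A[2]=-3 > -8 → no swap
j=3: A[3]=-9 ≤ -8 → i=1, swap A[1],A[3] → [-10,-9,-3,-7,-12,-6,0,-1,1,-11,-8]
j=4: A[4]=-12 ≤ -8 → i=2, swap A[2],A[4] → [-10,-9,-12,-7,-3,-6,0,-1,1,-11,-8]
j=5: A[5]=-6 > -8 → no swap
j=6: A[6]=0 > -8 → no swap
j=7: A[7]=-1 > -8 → no swap
j=8: A[8]=1 > -8 → no swap
j=9: A[9]=-11 ≤ -8 → i=3, swap A[3],A[9] → [-10,-9,-12,-11,-3,-6,0,-1,1,-7,-8]
final swap A[4],A[10] → [-10,-9,-12,-11,-8,-6,0,-1,1,-7,-3]; return 4

4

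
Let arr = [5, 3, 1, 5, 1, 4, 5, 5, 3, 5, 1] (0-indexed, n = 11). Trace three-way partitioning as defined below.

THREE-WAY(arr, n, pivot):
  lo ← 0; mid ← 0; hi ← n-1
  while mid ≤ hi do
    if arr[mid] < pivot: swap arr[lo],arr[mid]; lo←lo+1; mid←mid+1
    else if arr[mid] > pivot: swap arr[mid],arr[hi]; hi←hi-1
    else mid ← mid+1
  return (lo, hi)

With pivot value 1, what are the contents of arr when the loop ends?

[1, 1, 1, 5, 4, 5, 5, 3, 5, 3, 5]

pivot = 1; lo=0, mid=0, hi=10
arr[mid]=5>1: swap arr[0],arr[10]; hi=9 → [1, 3, 1, 5, 1, 4, 5, 5, 3, 5, 5]
arr[mid]=1=1: mid=1
arr[mid]=3>1: swap arr[1],arr[9]; hi=8 → [1, 5, 1, 5, 1, 4, 5, 5, 3, 3, 5]
arr[mid]=5>1: swap arr[1],arr[8]; hi=7 → [1, 3, 1, 5, 1, 4, 5, 5, 5, 3, 5]
arr[mid]=3>1: swap arr[1],arr[7]; hi=6 → [1, 5, 1, 5, 1, 4, 5, 3, 5, 3, 5]
arr[mid]=5>1: swap arr[1],arr[6]; hi=5 → [1, 5, 1, 5, 1, 4, 5, 3, 5, 3, 5]
arr[mid]=5>1: swap arr[1],arr[5]; hi=4 → [1, 4, 1, 5, 1, 5, 5, 3, 5, 3, 5]
arr[mid]=4>1: swap arr[1],arr[4]; hi=3 → [1, 1, 1, 5, 4, 5, 5, 3, 5, 3, 5]
arr[mid]=1=1: mid=2
arr[mid]=1=1: mid=3
arr[mid]=5>1: swap arr[3],arr[3]; hi=2 → [1, 1, 1, 5, 4, 5, 5, 3, 5, 3, 5]
end: lo=0, hi=2; arr = [1, 1, 1, 5, 4, 5, 5, 3, 5, 3, 5]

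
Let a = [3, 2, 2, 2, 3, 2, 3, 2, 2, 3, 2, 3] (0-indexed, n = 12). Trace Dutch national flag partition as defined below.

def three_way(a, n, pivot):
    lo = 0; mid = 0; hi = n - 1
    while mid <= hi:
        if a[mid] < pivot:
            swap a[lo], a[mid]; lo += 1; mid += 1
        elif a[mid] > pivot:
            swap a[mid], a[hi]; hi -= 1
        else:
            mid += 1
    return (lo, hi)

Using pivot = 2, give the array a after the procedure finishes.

[2, 2, 2, 2, 2, 2, 2, 3, 3, 3, 3, 3]

lo=0 mid=0 hi=11
3>2: swap(0,11), hi=10 ⇒ [3, 2, 2, 2, 3, 2, 3, 2, 2, 3, 2, 3]
3>2: swap(0,10), hi=9 ⇒ [2, 2, 2, 2, 3, 2, 3, 2, 2, 3, 3, 3]
2=2: mid=1
2=2: mid=2
2=2: mid=3
2=2: mid=4
3>2: swap(4,9), hi=8 ⇒ [2, 2, 2, 2, 3, 2, 3, 2, 2, 3, 3, 3]
3>2: swap(4,8), hi=7 ⇒ [2, 2, 2, 2, 2, 2, 3, 2, 3, 3, 3, 3]
2=2: mid=5
2=2: mid=6
3>2: swap(6,7), hi=6 ⇒ [2, 2, 2, 2, 2, 2, 2, 3, 3, 3, 3, 3]
2=2: mid=7
done. lo=0 hi=6; a=[2, 2, 2, 2, 2, 2, 2, 3, 3, 3, 3, 3]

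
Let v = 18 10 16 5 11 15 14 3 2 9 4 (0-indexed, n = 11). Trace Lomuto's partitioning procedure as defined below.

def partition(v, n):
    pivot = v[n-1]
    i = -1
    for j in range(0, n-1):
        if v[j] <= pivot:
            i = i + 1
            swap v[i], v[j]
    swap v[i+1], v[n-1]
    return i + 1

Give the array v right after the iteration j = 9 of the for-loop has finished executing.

pivot = v[10] = 4; i = -1
j=0: v[0]=18 > 4 → no swap
j=1: v[1]=10 > 4 → no swap
j=2: v[2]=16 > 4 → no swap
j=3: v[3]=5 > 4 → no swap
j=4: v[4]=11 > 4 → no swap
j=5: v[5]=15 > 4 → no swap
j=6: v[6]=14 > 4 → no swap
j=7: v[7]=3 ≤ 4 → i=0, swap v[0],v[7] → 3 10 16 5 11 15 14 18 2 9 4
j=8: v[8]=2 ≤ 4 → i=1, swap v[1],v[8] → 3 2 16 5 11 15 14 18 10 9 4
j=9: v[9]=9 > 4 → no swap
(after j=9) v = 3 2 16 5 11 15 14 18 10 9 4

3 2 16 5 11 15 14 18 10 9 4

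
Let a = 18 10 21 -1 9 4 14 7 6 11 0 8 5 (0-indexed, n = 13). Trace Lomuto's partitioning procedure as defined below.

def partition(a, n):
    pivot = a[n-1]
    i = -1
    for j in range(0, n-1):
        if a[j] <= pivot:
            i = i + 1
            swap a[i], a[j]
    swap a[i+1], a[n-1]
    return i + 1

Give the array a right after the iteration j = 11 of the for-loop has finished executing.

-1 4 0 18 9 10 14 7 6 11 21 8 5

pivot = a[12] = 5; i = -1
j=0: a[0]=18 > 5 → no swap
j=1: a[1]=10 > 5 → no swap
j=2: a[2]=21 > 5 → no swap
j=3: a[3]=-1 ≤ 5 → i=0, swap a[0],a[3] → -1 10 21 18 9 4 14 7 6 11 0 8 5
j=4: a[4]=9 > 5 → no swap
j=5: a[5]=4 ≤ 5 → i=1, swap a[1],a[5] → -1 4 21 18 9 10 14 7 6 11 0 8 5
j=6: a[6]=14 > 5 → no swap
j=7: a[7]=7 > 5 → no swap
j=8: a[8]=6 > 5 → no swap
j=9: a[9]=11 > 5 → no swap
j=10: a[10]=0 ≤ 5 → i=2, swap a[2],a[10] → -1 4 0 18 9 10 14 7 6 11 21 8 5
j=11: a[11]=8 > 5 → no swap
(after j=11) a = -1 4 0 18 9 10 14 7 6 11 21 8 5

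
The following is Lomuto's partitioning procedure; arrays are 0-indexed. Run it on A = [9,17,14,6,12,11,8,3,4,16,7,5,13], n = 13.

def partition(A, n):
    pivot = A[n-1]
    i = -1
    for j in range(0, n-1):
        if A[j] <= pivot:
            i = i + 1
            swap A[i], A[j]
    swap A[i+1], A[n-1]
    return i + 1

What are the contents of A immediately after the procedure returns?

[9,6,12,11,8,3,4,7,5,13,17,14,16]

pivot=13, i=-1
j=0: 9≤13, i=0, swap(0,0) ⇒ [9,17,14,6,12,11,8,3,4,16,7,5,13]
j=1: 17>13, skip
j=2: 14>13, skip
j=3: 6≤13, i=1, swap(1,3) ⇒ [9,6,14,17,12,11,8,3,4,16,7,5,13]
j=4: 12≤13, i=2, swap(2,4) ⇒ [9,6,12,17,14,11,8,3,4,16,7,5,13]
j=5: 11≤13, i=3, swap(3,5) ⇒ [9,6,12,11,14,17,8,3,4,16,7,5,13]
j=6: 8≤13, i=4, swap(4,6) ⇒ [9,6,12,11,8,17,14,3,4,16,7,5,13]
j=7: 3≤13, i=5, swap(5,7) ⇒ [9,6,12,11,8,3,14,17,4,16,7,5,13]
j=8: 4≤13, i=6, swap(6,8) ⇒ [9,6,12,11,8,3,4,17,14,16,7,5,13]
j=9: 16>13, skip
j=10: 7≤13, i=7, swap(7,10) ⇒ [9,6,12,11,8,3,4,7,14,16,17,5,13]
j=11: 5≤13, i=8, swap(8,11) ⇒ [9,6,12,11,8,3,4,7,5,16,17,14,13]
swap(9,12) ⇒ [9,6,12,11,8,3,4,7,5,13,17,14,16]; return 9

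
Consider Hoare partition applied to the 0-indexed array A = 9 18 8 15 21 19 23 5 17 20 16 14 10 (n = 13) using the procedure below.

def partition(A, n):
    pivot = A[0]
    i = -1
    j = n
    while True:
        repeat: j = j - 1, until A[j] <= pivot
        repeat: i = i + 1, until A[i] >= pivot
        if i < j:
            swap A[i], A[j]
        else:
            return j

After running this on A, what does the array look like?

pivot=9
j stops at 7 (5), i stops at 0 (9); swap ⇒ 5 18 8 15 21 19 23 9 17 20 16 14 10
j stops at 2 (8), i stops at 1 (18); swap ⇒ 5 8 18 15 21 19 23 9 17 20 16 14 10
j stops at 1, i stops at 2; i≥j ⇒ return 1. A=5 8 18 15 21 19 23 9 17 20 16 14 10

5 8 18 15 21 19 23 9 17 20 16 14 10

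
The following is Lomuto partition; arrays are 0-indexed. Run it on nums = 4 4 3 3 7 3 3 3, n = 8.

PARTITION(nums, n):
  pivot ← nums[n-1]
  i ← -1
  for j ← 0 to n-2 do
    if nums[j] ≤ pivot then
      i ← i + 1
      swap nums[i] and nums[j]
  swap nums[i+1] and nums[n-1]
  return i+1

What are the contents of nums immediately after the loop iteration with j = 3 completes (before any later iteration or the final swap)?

pivot = nums[7] = 3; i = -1
j=0: nums[0]=4 > 3 → no swap
j=1: nums[1]=4 > 3 → no swap
j=2: nums[2]=3 ≤ 3 → i=0, swap nums[0],nums[2] → 3 4 4 3 7 3 3 3
j=3: nums[3]=3 ≤ 3 → i=1, swap nums[1],nums[3] → 3 3 4 4 7 3 3 3
(after j=3) nums = 3 3 4 4 7 3 3 3

3 3 4 4 7 3 3 3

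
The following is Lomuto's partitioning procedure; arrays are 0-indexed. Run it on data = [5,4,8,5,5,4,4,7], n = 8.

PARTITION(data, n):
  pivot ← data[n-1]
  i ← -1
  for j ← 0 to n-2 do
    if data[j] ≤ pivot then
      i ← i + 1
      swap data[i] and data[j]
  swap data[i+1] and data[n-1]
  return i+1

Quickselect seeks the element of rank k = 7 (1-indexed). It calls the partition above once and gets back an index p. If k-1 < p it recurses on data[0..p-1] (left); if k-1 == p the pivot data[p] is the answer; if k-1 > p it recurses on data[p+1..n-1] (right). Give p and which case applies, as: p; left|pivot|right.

pivot=7, i=-1
j=0: 5≤7, i=0, swap(0,0) ⇒ [5,4,8,5,5,4,4,7]
j=1: 4≤7, i=1, swap(1,1) ⇒ [5,4,8,5,5,4,4,7]
j=2: 8>7, skip
j=3: 5≤7, i=2, swap(2,3) ⇒ [5,4,5,8,5,4,4,7]
j=4: 5≤7, i=3, swap(3,4) ⇒ [5,4,5,5,8,4,4,7]
j=5: 4≤7, i=4, swap(4,5) ⇒ [5,4,5,5,4,8,4,7]
j=6: 4≤7, i=5, swap(5,6) ⇒ [5,4,5,5,4,4,8,7]
swap(6,7) ⇒ [5,4,5,5,4,4,7,8]; return 6
p = 6; k-1 = 6 == 6 ⇒ pivot

6; pivot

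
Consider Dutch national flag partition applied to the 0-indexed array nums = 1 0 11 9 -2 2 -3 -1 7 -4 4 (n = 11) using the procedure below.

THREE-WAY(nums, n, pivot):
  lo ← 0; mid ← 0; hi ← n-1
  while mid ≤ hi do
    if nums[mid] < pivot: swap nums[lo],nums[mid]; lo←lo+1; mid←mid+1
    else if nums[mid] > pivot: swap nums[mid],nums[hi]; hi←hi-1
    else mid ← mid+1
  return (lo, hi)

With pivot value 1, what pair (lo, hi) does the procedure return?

(5, 5)

pivot = 1; lo=0, mid=0, hi=10
nums[mid]=1=1: mid=1
nums[mid]=0<1: swap nums[0],nums[1]; lo=1,mid=2 → 0 1 11 9 -2 2 -3 -1 7 -4 4
nums[mid]=11>1: swap nums[2],nums[10]; hi=9 → 0 1 4 9 -2 2 -3 -1 7 -4 11
nums[mid]=4>1: swap nums[2],nums[9]; hi=8 → 0 1 -4 9 -2 2 -3 -1 7 4 11
nums[mid]=-4<1: swap nums[1],nums[2]; lo=2,mid=3 → 0 -4 1 9 -2 2 -3 -1 7 4 11
nums[mid]=9>1: swap nums[3],nums[8]; hi=7 → 0 -4 1 7 -2 2 -3 -1 9 4 11
nums[mid]=7>1: swap nums[3],nums[7]; hi=6 → 0 -4 1 -1 -2 2 -3 7 9 4 11
nums[mid]=-1<1: swap nums[2],nums[3]; lo=3,mid=4 → 0 -4 -1 1 -2 2 -3 7 9 4 11
nums[mid]=-2<1: swap nums[3],nums[4]; lo=4,mid=5 → 0 -4 -1 -2 1 2 -3 7 9 4 11
nums[mid]=2>1: swap nums[5],nums[6]; hi=5 → 0 -4 -1 -2 1 -3 2 7 9 4 11
nums[mid]=-3<1: swap nums[4],nums[5]; lo=5,mid=6 → 0 -4 -1 -2 -3 1 2 7 9 4 11
end: lo=5, hi=5; nums = 0 -4 -1 -2 -3 1 2 7 9 4 11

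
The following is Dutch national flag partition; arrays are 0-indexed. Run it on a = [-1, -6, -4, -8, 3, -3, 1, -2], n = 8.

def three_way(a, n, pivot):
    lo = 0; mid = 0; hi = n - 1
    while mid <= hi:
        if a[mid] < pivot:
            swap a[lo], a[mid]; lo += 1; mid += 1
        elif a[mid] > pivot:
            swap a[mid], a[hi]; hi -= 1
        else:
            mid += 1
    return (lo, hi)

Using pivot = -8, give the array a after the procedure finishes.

[-8, -4, -6, 3, -3, 1, -2, -1]

pivot = -8; lo=0, mid=0, hi=7
a[mid]=-1>-8: swap a[0],a[7]; hi=6 → [-2, -6, -4, -8, 3, -3, 1, -1]
a[mid]=-2>-8: swap a[0],a[6]; hi=5 → [1, -6, -4, -8, 3, -3, -2, -1]
a[mid]=1>-8: swap a[0],a[5]; hi=4 → [-3, -6, -4, -8, 3, 1, -2, -1]
a[mid]=-3>-8: swap a[0],a[4]; hi=3 → [3, -6, -4, -8, -3, 1, -2, -1]
a[mid]=3>-8: swap a[0],a[3]; hi=2 → [-8, -6, -4, 3, -3, 1, -2, -1]
a[mid]=-8=-8: mid=1
a[mid]=-6>-8: swap a[1],a[2]; hi=1 → [-8, -4, -6, 3, -3, 1, -2, -1]
a[mid]=-4>-8: swap a[1],a[1]; hi=0 → [-8, -4, -6, 3, -3, 1, -2, -1]
end: lo=0, hi=0; a = [-8, -4, -6, 3, -3, 1, -2, -1]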